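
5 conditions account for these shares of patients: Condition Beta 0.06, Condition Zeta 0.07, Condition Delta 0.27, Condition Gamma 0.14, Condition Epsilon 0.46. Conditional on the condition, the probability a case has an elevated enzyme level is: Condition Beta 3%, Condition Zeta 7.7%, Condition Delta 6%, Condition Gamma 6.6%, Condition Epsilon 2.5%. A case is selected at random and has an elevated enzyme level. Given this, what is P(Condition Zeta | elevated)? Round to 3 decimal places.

Unnormalized posteriors (prior × likelihood):
  Condition Beta: 0.06 × 0.03 = 0.0018
  Condition Zeta: 0.07 × 0.077 = 0.00539
  Condition Delta: 0.27 × 0.06 = 0.0162
  Condition Gamma: 0.14 × 0.066 = 0.00924
  Condition Epsilon: 0.46 × 0.025 = 0.0115
Total = 0.04413.
P(Condition Zeta | evidence) = 0.00539 / 0.04413 ≈ 0.122.

0.122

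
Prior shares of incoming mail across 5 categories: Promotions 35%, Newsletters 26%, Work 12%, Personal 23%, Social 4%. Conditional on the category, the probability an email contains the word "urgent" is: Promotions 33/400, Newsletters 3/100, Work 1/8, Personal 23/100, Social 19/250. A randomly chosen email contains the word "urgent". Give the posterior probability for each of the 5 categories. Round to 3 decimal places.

By Bayes' rule, posterior ∝ prior × likelihood:
  Promotions: 0.35 × 0.0825 = 0.028875
  Newsletters: 0.26 × 0.03 = 0.0078
  Work: 0.12 × 0.125 = 0.015
  Personal: 0.23 × 0.23 = 0.0529
  Social: 0.04 × 0.076 = 0.00304
Normalizing constant = 0.107615.
P(Promotions | urgent-flag) = 0.028875/0.107615 ≈ 0.268
P(Newsletters | urgent-flag) = 0.0078/0.107615 ≈ 0.072
P(Work | urgent-flag) = 0.015/0.107615 ≈ 0.139
P(Personal | urgent-flag) = 0.0529/0.107615 ≈ 0.492
P(Social | urgent-flag) = 0.00304/0.107615 ≈ 0.028

Promotions 0.268, Newsletters 0.072, Work 0.139, Personal 0.492, Social 0.028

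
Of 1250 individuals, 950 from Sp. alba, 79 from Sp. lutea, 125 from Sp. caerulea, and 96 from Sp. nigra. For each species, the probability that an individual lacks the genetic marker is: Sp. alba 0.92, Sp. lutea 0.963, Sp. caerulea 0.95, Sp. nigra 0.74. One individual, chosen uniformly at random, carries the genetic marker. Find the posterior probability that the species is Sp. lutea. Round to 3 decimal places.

0.027

Taking complements, P(marker | each) = Sp. alba 0.08, Sp. lutea 0.037, Sp. caerulea 0.05, Sp. nigra 0.26.
Compute prior × likelihood for every hypothesis:
  Sp. alba: 0.76 × 0.08 = 0.0608
  Sp. lutea: 0.0632 × 0.037 = 0.0023384
  Sp. caerulea: 0.1 × 0.05 = 0.005
  Sp. nigra: 0.0768 × 0.26 = 0.019968
Total = 0.0881064.
P(Sp. lutea | evidence) = 0.0023384 / 0.0881064 ≈ 0.027.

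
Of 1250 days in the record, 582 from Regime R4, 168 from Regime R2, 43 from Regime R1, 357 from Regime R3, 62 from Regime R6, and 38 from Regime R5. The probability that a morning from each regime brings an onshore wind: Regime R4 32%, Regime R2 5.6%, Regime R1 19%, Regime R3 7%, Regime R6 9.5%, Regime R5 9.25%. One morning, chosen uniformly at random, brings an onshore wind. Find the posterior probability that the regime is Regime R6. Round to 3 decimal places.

0.025

By Bayes' rule, posterior ∝ prior × likelihood:
  Regime R4: 0.4656 × 0.32 = 0.148992
  Regime R2: 0.1344 × 0.056 = 0.0075264
  Regime R1: 0.0344 × 0.19 = 0.006536
  Regime R3: 0.2856 × 0.07 = 0.019992
  Regime R6: 0.0496 × 0.095 = 0.004712
  Regime R5: 0.0304 × 0.0925 = 0.002812
Normalizing constant = 0.1905704.
P(Regime R6 | evidence) = 0.004712 / 0.1905704 ≈ 0.025.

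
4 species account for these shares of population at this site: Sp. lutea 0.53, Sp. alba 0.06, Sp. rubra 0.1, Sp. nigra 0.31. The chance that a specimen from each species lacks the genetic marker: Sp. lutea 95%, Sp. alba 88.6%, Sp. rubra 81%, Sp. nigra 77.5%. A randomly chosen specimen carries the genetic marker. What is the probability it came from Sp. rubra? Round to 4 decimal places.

Taking complements, P(marker | each) = Sp. lutea 0.05, Sp. alba 0.114, Sp. rubra 0.19, Sp. nigra 0.225.
Prior × likelihood for each hypothesis:
  Sp. lutea: 0.53 × 0.05 = 0.0265
  Sp. alba: 0.06 × 0.114 = 0.00684
  Sp. rubra: 0.1 × 0.19 = 0.019
  Sp. nigra: 0.31 × 0.225 = 0.06975
Total = 0.12209.
P(Sp. rubra | evidence) = 0.019 / 0.12209 ≈ 0.1556.

0.1556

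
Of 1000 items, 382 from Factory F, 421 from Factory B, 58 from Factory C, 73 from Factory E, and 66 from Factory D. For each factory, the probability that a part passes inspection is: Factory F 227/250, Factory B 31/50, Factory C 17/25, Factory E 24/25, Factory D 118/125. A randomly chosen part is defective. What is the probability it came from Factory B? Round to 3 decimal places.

Taking complements, P(defective | each) = Factory F 0.092, Factory B 0.38, Factory C 0.32, Factory E 0.04, Factory D 0.056.
By Bayes' rule, posterior ∝ prior × likelihood:
  Factory F: 0.382 × 0.092 = 0.035144
  Factory B: 0.421 × 0.38 = 0.15998
  Factory C: 0.058 × 0.32 = 0.01856
  Factory E: 0.073 × 0.04 = 0.00292
  Factory D: 0.066 × 0.056 = 0.003696
Sum = 0.2203.
P(Factory B | evidence) = 0.15998 / 0.2203 ≈ 0.726.

0.726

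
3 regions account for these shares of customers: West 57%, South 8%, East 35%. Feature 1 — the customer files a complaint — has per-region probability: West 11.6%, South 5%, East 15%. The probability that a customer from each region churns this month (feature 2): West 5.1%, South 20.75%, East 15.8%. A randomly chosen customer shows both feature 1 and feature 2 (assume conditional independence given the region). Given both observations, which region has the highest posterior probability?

East

Unnormalized posteriors (prior × likelihood):
  West: 0.57 × 0.116 × 0.051 = 0.00337212
  South: 0.08 × 0.05 × 0.2075 = 0.00083
  East: 0.35 × 0.15 × 0.158 = 0.008295
Normalizing constant = 0.01249712.
Largest term belongs to East, so East is most probable.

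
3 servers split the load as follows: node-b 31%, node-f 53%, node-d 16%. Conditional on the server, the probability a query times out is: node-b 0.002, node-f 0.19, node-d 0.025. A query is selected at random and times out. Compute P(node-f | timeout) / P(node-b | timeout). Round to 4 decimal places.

162.4194

Unnormalized posteriors (prior × likelihood):
  node-b: 0.31 × 0.002 = 0.00062
  node-f: 0.53 × 0.19 = 0.1007
  node-d: 0.16 × 0.025 = 0.004
Normalizing constant = 0.10532.
The ratio is 0.1007 / 0.00062 (the normalizer cancels) = 162.4194.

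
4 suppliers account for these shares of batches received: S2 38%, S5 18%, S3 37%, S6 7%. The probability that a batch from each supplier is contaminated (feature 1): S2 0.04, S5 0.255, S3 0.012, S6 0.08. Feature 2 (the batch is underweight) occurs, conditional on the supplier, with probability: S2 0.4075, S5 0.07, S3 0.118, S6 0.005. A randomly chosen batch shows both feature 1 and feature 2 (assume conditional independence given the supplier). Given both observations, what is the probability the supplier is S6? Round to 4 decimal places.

Compute prior × likelihood for every hypothesis:
  S2: 0.38 × 0.04 × 0.4075 = 0.006194
  S5: 0.18 × 0.255 × 0.07 = 0.003213
  S3: 0.37 × 0.012 × 0.118 = 0.00052392
  S6: 0.07 × 0.08 × 0.005 = 0.000028
Normalizing constant = 0.00995892.
P(S6 | evidence) = 0.000028 / 0.00995892 ≈ 0.0028.

0.0028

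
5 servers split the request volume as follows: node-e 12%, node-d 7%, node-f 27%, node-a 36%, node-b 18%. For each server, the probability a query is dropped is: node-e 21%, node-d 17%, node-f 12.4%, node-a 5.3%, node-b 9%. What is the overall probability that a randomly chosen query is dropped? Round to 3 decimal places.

0.106

Compute prior × likelihood for every hypothesis:
  node-e: 0.12 × 0.21 = 0.0252
  node-d: 0.07 × 0.17 = 0.0119
  node-f: 0.27 × 0.124 = 0.03348
  node-a: 0.36 × 0.053 = 0.01908
  node-b: 0.18 × 0.09 = 0.0162
P(dropped) = 0.0252 + 0.0119 + 0.03348 + 0.01908 + 0.0162 = 0.10586 → 0.106.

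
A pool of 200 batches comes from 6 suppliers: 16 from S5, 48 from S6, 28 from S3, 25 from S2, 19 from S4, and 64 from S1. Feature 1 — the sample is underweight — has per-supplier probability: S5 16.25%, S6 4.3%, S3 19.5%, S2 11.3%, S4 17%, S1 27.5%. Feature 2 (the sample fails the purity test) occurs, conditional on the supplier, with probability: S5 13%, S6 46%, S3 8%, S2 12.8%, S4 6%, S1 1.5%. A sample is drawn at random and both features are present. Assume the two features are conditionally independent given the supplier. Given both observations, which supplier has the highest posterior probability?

S6

Unnormalized posteriors (prior × likelihood):
  S5: 0.08 × 0.1625 × 0.13 = 0.00169
  S6: 0.24 × 0.043 × 0.46 = 0.0047472
  S3: 0.14 × 0.195 × 0.08 = 0.002184
  S2: 0.125 × 0.113 × 0.128 = 0.001808
  S4: 0.095 × 0.17 × 0.06 = 0.000969
  S1: 0.32 × 0.275 × 0.015 = 0.00132
Total = 0.0127182.
Largest term belongs to S6, so S6 is most probable.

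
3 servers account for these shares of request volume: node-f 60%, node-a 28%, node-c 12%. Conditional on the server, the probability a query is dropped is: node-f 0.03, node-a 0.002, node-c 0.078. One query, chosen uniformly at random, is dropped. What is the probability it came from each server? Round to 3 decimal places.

node-f 0.645, node-a 0.020, node-c 0.335

By Bayes' rule, posterior ∝ prior × likelihood:
  node-f: 0.6 × 0.03 = 0.018
  node-a: 0.28 × 0.002 = 0.00056
  node-c: 0.12 × 0.078 = 0.00936
Normalizing constant = 0.02792.
P(node-f | dropped) = 0.018/0.02792 ≈ 0.645
P(node-a | dropped) = 0.00056/0.02792 ≈ 0.020
P(node-c | dropped) = 0.00936/0.02792 ≈ 0.335
(Check: 0.645+0.020+0.335 = 1.000.)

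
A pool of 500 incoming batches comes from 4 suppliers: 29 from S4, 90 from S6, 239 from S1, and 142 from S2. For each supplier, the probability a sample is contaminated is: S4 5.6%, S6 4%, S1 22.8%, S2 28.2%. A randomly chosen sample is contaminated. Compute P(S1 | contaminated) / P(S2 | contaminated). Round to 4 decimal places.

1.3608

Unnormalized posteriors (prior × likelihood):
  S4: 0.058 × 0.056 = 0.003248
  S6: 0.18 × 0.04 = 0.0072
  S1: 0.478 × 0.228 = 0.108984
  S2: 0.284 × 0.282 = 0.080088
Normalizing constant = 0.19952.
The ratio is 0.108984 / 0.080088 (the normalizer cancels) = 1.3608.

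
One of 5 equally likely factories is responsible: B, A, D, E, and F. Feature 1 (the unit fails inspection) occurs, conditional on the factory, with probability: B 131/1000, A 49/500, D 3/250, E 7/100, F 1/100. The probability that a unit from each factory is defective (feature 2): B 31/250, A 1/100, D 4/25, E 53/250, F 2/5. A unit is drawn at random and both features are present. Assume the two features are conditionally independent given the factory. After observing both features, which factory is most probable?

With a uniform prior (1/5 each), posterior ∝ likelihood:
  B: 0.131 × 0.124 = 0.016244
  A: 0.098 × 0.01 = 0.00098
  D: 0.012 × 0.16 = 0.00192
  E: 0.07 × 0.212 = 0.01484
  F: 0.01 × 0.4 = 0.004
Sum = 0.037984.
Largest term belongs to B, so B is most probable.

B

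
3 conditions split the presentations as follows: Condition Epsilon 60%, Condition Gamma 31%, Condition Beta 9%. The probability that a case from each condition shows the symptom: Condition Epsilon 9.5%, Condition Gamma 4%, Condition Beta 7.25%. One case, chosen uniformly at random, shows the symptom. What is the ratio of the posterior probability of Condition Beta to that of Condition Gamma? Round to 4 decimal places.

Compute prior × likelihood for every hypothesis:
  Condition Epsilon: 0.6 × 0.095 = 0.057
  Condition Gamma: 0.31 × 0.04 = 0.0124
  Condition Beta: 0.09 × 0.0725 = 0.006525
Normalizing constant = 0.075925.
The ratio is 0.006525 / 0.0124 (the normalizer cancels) = 0.5262.

0.5262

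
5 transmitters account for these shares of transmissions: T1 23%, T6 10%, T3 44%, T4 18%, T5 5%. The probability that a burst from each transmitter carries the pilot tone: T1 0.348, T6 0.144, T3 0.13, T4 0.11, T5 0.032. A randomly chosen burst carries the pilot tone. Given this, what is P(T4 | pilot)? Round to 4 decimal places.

0.1144

By Bayes' rule, posterior ∝ prior × likelihood:
  T1: 0.23 × 0.348 = 0.08004
  T6: 0.1 × 0.144 = 0.0144
  T3: 0.44 × 0.13 = 0.0572
  T4: 0.18 × 0.11 = 0.0198
  T5: 0.05 × 0.032 = 0.0016
Normalizing constant = 0.17304.
P(T4 | evidence) = 0.0198 / 0.17304 ≈ 0.1144.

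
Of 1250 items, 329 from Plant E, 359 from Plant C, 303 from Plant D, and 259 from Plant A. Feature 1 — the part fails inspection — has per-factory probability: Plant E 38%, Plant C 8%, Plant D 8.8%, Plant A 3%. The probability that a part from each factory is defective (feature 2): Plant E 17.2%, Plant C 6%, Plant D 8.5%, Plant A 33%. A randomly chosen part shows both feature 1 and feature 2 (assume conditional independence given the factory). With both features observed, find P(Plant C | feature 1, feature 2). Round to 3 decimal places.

By Bayes' rule, posterior ∝ prior × likelihood:
  Plant E: 0.2632 × 0.38 × 0.172 = 0.017202752
  Plant C: 0.2872 × 0.08 × 0.06 = 0.00137856
  Plant D: 0.2424 × 0.088 × 0.085 = 0.001813152
  Plant A: 0.2072 × 0.03 × 0.33 = 0.00205128
Sum = 0.022445744.
P(Plant C | evidence) = 0.00137856 / 0.022445744 ≈ 0.061.

0.061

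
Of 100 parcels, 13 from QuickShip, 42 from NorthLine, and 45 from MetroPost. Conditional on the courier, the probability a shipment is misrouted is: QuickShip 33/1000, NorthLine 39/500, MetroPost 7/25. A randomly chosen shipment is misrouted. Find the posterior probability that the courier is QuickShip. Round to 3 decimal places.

0.026

Prior × likelihood for each hypothesis:
  QuickShip: 0.13 × 0.033 = 0.00429
  NorthLine: 0.42 × 0.078 = 0.03276
  MetroPost: 0.45 × 0.28 = 0.126
Total = 0.16305.
P(QuickShip | evidence) = 0.00429 / 0.16305 ≈ 0.026.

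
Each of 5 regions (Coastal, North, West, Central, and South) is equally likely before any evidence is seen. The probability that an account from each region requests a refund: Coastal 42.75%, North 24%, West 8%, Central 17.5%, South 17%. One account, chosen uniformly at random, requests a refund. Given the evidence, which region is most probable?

Since the prior is uniform, the posterior is proportional to the likelihood:
  Coastal: 0.4275
  North: 0.24
  West: 0.08
  Central: 0.175
  South: 0.17
Normalizing constant = 1.0925.
Largest term belongs to Coastal, so Coastal is most probable.

Coastal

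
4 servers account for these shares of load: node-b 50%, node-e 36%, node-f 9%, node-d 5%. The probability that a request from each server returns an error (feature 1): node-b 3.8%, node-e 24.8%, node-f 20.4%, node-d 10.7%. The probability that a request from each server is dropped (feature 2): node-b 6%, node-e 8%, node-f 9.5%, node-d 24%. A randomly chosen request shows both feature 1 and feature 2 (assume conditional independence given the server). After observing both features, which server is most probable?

Compute prior × likelihood for every hypothesis:
  node-b: 0.5 × 0.038 × 0.06 = 0.00114
  node-e: 0.36 × 0.248 × 0.08 = 0.0071424
  node-f: 0.09 × 0.204 × 0.095 = 0.0017442
  node-d: 0.05 × 0.107 × 0.24 = 0.001284
Normalizing constant = 0.0113106.
Largest term belongs to node-e, so node-e is most probable.

node-e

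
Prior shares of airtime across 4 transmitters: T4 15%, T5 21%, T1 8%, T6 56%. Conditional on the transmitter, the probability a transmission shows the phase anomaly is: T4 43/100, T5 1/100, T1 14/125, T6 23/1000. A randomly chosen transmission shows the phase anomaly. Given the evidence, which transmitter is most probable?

T4

By Bayes' rule, posterior ∝ prior × likelihood:
  T4: 0.15 × 0.43 = 0.0645
  T5: 0.21 × 0.01 = 0.0021
  T1: 0.08 × 0.112 = 0.00896
  T6: 0.56 × 0.023 = 0.01288
Sum = 0.08844.
Largest term belongs to T4, so T4 is most probable.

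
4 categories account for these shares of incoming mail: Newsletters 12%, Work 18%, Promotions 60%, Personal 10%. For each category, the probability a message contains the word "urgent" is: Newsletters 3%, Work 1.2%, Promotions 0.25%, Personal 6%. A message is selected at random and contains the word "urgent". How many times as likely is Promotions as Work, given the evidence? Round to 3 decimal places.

0.694

Prior × likelihood for each hypothesis:
  Newsletters: 0.12 × 0.03 = 0.0036
  Work: 0.18 × 0.012 = 0.00216
  Promotions: 0.6 × 0.0025 = 0.0015
  Personal: 0.1 × 0.06 = 0.006
Total = 0.01326.
The ratio is 0.0015 / 0.00216 (the normalizer cancels) = 0.694.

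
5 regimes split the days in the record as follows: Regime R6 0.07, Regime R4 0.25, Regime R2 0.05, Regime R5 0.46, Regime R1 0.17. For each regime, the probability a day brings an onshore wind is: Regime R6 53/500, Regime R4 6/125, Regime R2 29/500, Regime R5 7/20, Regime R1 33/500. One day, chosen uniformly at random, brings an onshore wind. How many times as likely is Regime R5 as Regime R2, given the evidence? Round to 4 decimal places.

55.5172

Compute prior × likelihood for every hypothesis:
  Regime R6: 0.07 × 0.106 = 0.00742
  Regime R4: 0.25 × 0.048 = 0.012
  Regime R2: 0.05 × 0.058 = 0.0029
  Regime R5: 0.46 × 0.35 = 0.161
  Regime R1: 0.17 × 0.066 = 0.01122
Total = 0.19454.
The ratio is 0.161 / 0.0029 (the normalizer cancels) = 55.5172.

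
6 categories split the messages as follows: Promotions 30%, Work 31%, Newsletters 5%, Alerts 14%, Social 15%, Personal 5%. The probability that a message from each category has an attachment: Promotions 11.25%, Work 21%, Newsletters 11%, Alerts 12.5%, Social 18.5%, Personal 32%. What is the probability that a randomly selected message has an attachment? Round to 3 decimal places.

Compute prior × likelihood for every hypothesis:
  Promotions: 0.3 × 0.1125 = 0.03375
  Work: 0.31 × 0.21 = 0.0651
  Newsletters: 0.05 × 0.11 = 0.0055
  Alerts: 0.14 × 0.125 = 0.0175
  Social: 0.15 × 0.185 = 0.02775
  Personal: 0.05 × 0.32 = 0.016
P(attachment) = 0.03375 + 0.0651 + 0.0055 + 0.0175 + 0.02775 + 0.016 = 0.1656 → 0.166.

0.166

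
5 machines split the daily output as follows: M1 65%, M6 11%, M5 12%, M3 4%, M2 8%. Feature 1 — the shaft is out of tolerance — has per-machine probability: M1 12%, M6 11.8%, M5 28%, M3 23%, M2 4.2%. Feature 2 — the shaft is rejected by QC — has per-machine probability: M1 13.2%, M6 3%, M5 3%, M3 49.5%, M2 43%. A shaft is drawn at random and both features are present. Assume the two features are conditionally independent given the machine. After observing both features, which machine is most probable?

M1

By Bayes' rule, posterior ∝ prior × likelihood:
  M1: 0.65 × 0.12 × 0.132 = 0.010296
  M6: 0.11 × 0.118 × 0.03 = 0.0003894
  M5: 0.12 × 0.28 × 0.03 = 0.001008
  M3: 0.04 × 0.23 × 0.495 = 0.004554
  M2: 0.08 × 0.042 × 0.43 = 0.0014448
Normalizing constant = 0.0176922.
Largest term belongs to M1, so M1 is most probable.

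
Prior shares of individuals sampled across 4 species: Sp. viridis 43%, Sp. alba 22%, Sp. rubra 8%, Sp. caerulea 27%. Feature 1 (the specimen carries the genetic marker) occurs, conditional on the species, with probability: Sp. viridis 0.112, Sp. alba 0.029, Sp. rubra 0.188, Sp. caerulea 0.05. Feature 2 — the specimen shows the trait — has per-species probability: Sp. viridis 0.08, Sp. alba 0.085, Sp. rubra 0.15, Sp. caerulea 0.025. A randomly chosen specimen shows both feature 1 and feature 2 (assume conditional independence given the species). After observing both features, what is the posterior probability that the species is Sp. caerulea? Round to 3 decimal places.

0.048

Unnormalized posteriors (prior × likelihood):
  Sp. viridis: 0.43 × 0.112 × 0.08 = 0.0038528
  Sp. alba: 0.22 × 0.029 × 0.085 = 0.0005423
  Sp. rubra: 0.08 × 0.188 × 0.15 = 0.002256
  Sp. caerulea: 0.27 × 0.05 × 0.025 = 0.0003375
Sum = 0.0069886.
P(Sp. caerulea | evidence) = 0.0003375 / 0.0069886 ≈ 0.048.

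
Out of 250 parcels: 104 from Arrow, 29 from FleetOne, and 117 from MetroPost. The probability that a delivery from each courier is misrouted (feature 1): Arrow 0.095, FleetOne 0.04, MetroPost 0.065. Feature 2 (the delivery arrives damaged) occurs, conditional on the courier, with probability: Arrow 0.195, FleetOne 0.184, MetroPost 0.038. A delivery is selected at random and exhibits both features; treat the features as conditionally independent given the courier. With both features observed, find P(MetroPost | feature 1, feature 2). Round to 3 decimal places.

By Bayes' rule, posterior ∝ prior × likelihood:
  Arrow: 0.416 × 0.095 × 0.195 = 0.0077064
  FleetOne: 0.116 × 0.04 × 0.184 = 0.00085376
  MetroPost: 0.468 × 0.065 × 0.038 = 0.00115596
Sum = 0.00971612.
P(MetroPost | evidence) = 0.00115596 / 0.00971612 ≈ 0.119.

0.119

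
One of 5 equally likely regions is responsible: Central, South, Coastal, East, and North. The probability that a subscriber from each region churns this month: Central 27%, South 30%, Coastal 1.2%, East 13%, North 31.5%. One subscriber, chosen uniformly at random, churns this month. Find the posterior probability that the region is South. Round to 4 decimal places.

0.2921

Since the prior is uniform, the posterior is proportional to the likelihood:
  Central: 0.27
  South: 0.3
  Coastal: 0.012
  East: 0.13
  North: 0.315
Sum = 1.027.
P(South | evidence) = 0.3 / 1.027 ≈ 0.2921.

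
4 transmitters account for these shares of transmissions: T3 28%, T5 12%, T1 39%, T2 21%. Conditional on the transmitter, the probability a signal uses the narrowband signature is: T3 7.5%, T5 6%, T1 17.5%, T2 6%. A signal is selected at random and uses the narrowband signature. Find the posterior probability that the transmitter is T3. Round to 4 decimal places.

Compute prior × likelihood for every hypothesis:
  T3: 0.28 × 0.075 = 0.021
  T5: 0.12 × 0.06 = 0.0072
  T1: 0.39 × 0.175 = 0.06825
  T2: 0.21 × 0.06 = 0.0126
Sum = 0.10905.
P(T3 | evidence) = 0.021 / 0.10905 ≈ 0.1926.

0.1926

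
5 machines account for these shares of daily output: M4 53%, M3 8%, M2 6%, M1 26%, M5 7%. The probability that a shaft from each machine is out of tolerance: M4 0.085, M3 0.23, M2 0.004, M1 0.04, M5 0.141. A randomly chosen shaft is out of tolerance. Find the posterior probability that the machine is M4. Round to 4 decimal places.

By Bayes' rule, posterior ∝ prior × likelihood:
  M4: 0.53 × 0.085 = 0.04505
  M3: 0.08 × 0.23 = 0.0184
  M2: 0.06 × 0.004 = 0.00024
  M1: 0.26 × 0.04 = 0.0104
  M5: 0.07 × 0.141 = 0.00987
Normalizing constant = 0.08396.
P(M4 | evidence) = 0.04505 / 0.08396 ≈ 0.5366.

0.5366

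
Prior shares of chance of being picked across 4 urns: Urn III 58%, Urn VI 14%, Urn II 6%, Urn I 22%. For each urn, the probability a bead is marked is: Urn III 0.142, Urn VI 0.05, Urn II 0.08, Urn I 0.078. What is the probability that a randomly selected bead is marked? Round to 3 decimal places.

Compute prior × likelihood for every hypothesis:
  Urn III: 0.58 × 0.142 = 0.08236
  Urn VI: 0.14 × 0.05 = 0.007
  Urn II: 0.06 × 0.08 = 0.0048
  Urn I: 0.22 × 0.078 = 0.01716
P(marked) = 0.08236 + 0.007 + 0.0048 + 0.01716 = 0.11132 → 0.111.

0.111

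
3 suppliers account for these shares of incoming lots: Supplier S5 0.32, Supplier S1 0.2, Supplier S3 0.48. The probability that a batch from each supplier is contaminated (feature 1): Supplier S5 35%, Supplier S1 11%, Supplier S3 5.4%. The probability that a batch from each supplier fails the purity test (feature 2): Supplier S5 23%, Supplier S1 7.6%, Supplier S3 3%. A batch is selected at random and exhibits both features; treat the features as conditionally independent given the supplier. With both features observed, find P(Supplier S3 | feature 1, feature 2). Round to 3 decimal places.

0.028

By Bayes' rule, posterior ∝ prior × likelihood:
  Supplier S5: 0.32 × 0.35 × 0.23 = 0.02576
  Supplier S1: 0.2 × 0.11 × 0.076 = 0.001672
  Supplier S3: 0.48 × 0.054 × 0.03 = 0.0007776
Normalizing constant = 0.0282096.
P(Supplier S3 | evidence) = 0.0007776 / 0.0282096 ≈ 0.028.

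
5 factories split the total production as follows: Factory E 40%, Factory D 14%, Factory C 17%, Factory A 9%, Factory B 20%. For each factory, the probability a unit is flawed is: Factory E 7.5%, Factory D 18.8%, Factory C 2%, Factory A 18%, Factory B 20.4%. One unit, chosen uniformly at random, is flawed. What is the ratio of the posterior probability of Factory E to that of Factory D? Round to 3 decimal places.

1.140

By Bayes' rule, posterior ∝ prior × likelihood:
  Factory E: 0.4 × 0.075 = 0.03
  Factory D: 0.14 × 0.188 = 0.02632
  Factory C: 0.17 × 0.02 = 0.0034
  Factory A: 0.09 × 0.18 = 0.0162
  Factory B: 0.2 × 0.204 = 0.0408
Normalizing constant = 0.11672.
The ratio is 0.03 / 0.02632 (the normalizer cancels) = 1.140.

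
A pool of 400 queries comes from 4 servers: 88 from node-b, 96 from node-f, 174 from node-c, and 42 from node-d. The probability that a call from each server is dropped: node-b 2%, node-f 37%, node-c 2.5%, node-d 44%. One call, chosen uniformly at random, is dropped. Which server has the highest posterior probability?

Compute prior × likelihood for every hypothesis:
  node-b: 0.22 × 0.02 = 0.0044
  node-f: 0.24 × 0.37 = 0.0888
  node-c: 0.435 × 0.025 = 0.010875
  node-d: 0.105 × 0.44 = 0.0462
Normalizing constant = 0.150275.
Largest term belongs to node-f, so node-f is most probable.

node-f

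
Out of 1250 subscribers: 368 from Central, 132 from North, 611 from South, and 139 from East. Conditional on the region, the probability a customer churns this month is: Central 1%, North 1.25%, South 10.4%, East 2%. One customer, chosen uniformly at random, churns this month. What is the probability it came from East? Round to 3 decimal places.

Prior × likelihood for each hypothesis:
  Central: 0.2944 × 0.01 = 0.002944
  North: 0.1056 × 0.0125 = 0.00132
  South: 0.4888 × 0.104 = 0.0508352
  East: 0.1112 × 0.02 = 0.002224
Total = 0.0573232.
P(East | evidence) = 0.002224 / 0.0573232 ≈ 0.039.

0.039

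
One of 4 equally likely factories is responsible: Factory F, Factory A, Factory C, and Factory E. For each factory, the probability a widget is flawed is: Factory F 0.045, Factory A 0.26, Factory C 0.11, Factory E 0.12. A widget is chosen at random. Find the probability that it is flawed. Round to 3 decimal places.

0.134

With a uniform prior (1/4 each), posterior ∝ likelihood:
  Factory F: 0.045
  Factory A: 0.26
  Factory C: 0.11
  Factory E: 0.12
P(flawed) = (1/4) × (0.045 + 0.26 + 0.11 + 0.12) = 0.535/4 ≈ 0.134.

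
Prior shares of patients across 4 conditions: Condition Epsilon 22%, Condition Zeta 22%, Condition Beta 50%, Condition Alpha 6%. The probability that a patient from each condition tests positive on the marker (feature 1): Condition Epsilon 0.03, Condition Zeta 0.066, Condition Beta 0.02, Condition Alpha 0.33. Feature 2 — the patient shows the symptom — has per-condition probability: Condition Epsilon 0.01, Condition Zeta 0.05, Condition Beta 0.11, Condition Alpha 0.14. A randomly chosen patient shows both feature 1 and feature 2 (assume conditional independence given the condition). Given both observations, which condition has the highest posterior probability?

Condition Alpha

Unnormalized posteriors (prior × likelihood):
  Condition Epsilon: 0.22 × 0.03 × 0.01 = 0.000066
  Condition Zeta: 0.22 × 0.066 × 0.05 = 0.000726
  Condition Beta: 0.5 × 0.02 × 0.11 = 0.0011
  Condition Alpha: 0.06 × 0.33 × 0.14 = 0.002772
Total = 0.004664.
Largest term belongs to Condition Alpha, so Condition Alpha is most probable.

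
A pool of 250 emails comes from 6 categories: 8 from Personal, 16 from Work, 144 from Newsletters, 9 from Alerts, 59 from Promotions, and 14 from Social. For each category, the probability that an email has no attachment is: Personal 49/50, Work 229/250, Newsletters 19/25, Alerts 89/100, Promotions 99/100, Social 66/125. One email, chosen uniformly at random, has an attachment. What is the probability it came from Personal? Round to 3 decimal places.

Taking complements, P(attachment | each) = Personal 0.02, Work 0.084, Newsletters 0.24, Alerts 0.11, Promotions 0.01, Social 0.472.
Unnormalized posteriors (prior × likelihood):
  Personal: 0.032 × 0.02 = 0.00064
  Work: 0.064 × 0.084 = 0.005376
  Newsletters: 0.576 × 0.24 = 0.13824
  Alerts: 0.036 × 0.11 = 0.00396
  Promotions: 0.236 × 0.01 = 0.00236
  Social: 0.056 × 0.472 = 0.026432
Total = 0.177008.
P(Personal | evidence) = 0.00064 / 0.177008 ≈ 0.004.

0.004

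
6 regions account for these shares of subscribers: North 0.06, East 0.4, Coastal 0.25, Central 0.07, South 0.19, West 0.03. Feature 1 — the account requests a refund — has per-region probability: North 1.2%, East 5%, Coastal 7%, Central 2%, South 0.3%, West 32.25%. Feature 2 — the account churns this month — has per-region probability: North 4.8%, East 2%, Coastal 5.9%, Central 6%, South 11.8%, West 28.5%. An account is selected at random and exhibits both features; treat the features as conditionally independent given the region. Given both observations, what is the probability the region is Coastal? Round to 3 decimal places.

0.236

Compute prior × likelihood for every hypothesis:
  North: 0.06 × 0.012 × 0.048 = 0.00003456
  East: 0.4 × 0.05 × 0.02 = 0.0004
  Coastal: 0.25 × 0.07 × 0.059 = 0.0010325
  Central: 0.07 × 0.02 × 0.06 = 0.000084
  South: 0.19 × 0.003 × 0.118 = 0.00006726
  West: 0.03 × 0.3225 × 0.285 = 0.002757375
Total = 0.004375695.
P(Coastal | evidence) = 0.0010325 / 0.004375695 ≈ 0.236.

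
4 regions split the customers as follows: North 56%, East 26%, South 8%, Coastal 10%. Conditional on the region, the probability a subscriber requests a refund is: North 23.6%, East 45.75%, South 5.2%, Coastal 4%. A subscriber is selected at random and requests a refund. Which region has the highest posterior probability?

Unnormalized posteriors (prior × likelihood):
  North: 0.56 × 0.236 = 0.13216
  East: 0.26 × 0.4575 = 0.11895
  South: 0.08 × 0.052 = 0.00416
  Coastal: 0.1 × 0.04 = 0.004
Normalizing constant = 0.25927.
Largest term belongs to North, so North is most probable.

North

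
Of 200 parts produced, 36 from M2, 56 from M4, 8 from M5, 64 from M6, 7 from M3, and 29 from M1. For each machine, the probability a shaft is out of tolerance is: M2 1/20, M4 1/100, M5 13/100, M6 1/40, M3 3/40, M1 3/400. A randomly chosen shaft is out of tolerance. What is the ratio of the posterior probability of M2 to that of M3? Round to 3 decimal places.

Unnormalized posteriors (prior × likelihood):
  M2: 0.18 × 0.05 = 0.009
  M4: 0.28 × 0.01 = 0.0028
  M5: 0.04 × 0.13 = 0.0052
  M6: 0.32 × 0.025 = 0.008
  M3: 0.035 × 0.075 = 0.002625
  M1: 0.145 × 0.0075 = 0.0010875
Sum = 0.0287125.
The ratio is 0.009 / 0.002625 (the normalizer cancels) = 3.429.

3.429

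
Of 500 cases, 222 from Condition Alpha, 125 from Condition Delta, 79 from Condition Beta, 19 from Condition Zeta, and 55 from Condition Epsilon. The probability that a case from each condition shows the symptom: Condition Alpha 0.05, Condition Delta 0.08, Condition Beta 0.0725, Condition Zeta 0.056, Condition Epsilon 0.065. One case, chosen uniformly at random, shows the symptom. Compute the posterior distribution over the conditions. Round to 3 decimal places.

Condition Alpha 0.353, Condition Delta 0.318, Condition Beta 0.182, Condition Zeta 0.034, Condition Epsilon 0.114

Unnormalized posteriors (prior × likelihood):
  Condition Alpha: 0.444 × 0.05 = 0.0222
  Condition Delta: 0.25 × 0.08 = 0.02
  Condition Beta: 0.158 × 0.0725 = 0.011455
  Condition Zeta: 0.038 × 0.056 = 0.002128
  Condition Epsilon: 0.11 × 0.065 = 0.00715
Sum = 0.062933.
P(Condition Alpha | symptomatic) = 0.0222/0.062933 ≈ 0.353
P(Condition Delta | symptomatic) = 0.02/0.062933 ≈ 0.318
P(Condition Beta | symptomatic) = 0.011455/0.062933 ≈ 0.182
P(Condition Zeta | symptomatic) = 0.002128/0.062933 ≈ 0.034
P(Condition Epsilon | symptomatic) = 0.00715/0.062933 ≈ 0.114
(Check: 0.353+0.318+0.182+0.034+0.114 = 1.001.)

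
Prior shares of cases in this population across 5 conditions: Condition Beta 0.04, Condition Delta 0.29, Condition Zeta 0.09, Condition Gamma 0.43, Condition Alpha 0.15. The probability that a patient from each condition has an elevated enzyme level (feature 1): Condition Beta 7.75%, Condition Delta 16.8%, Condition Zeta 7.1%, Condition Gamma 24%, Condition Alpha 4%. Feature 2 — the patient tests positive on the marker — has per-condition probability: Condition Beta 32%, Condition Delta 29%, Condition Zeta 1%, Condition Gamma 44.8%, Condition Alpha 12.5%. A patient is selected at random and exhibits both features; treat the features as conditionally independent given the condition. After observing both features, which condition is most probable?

Compute prior × likelihood for every hypothesis:
  Condition Beta: 0.04 × 0.0775 × 0.32 = 0.000992
  Condition Delta: 0.29 × 0.168 × 0.29 = 0.0141288
  Condition Zeta: 0.09 × 0.071 × 0.01 = 0.0000639
  Condition Gamma: 0.43 × 0.24 × 0.448 = 0.0462336
  Condition Alpha: 0.15 × 0.04 × 0.125 = 0.00075
Total = 0.0621683.
Largest term belongs to Condition Gamma, so Condition Gamma is most probable.

Condition Gamma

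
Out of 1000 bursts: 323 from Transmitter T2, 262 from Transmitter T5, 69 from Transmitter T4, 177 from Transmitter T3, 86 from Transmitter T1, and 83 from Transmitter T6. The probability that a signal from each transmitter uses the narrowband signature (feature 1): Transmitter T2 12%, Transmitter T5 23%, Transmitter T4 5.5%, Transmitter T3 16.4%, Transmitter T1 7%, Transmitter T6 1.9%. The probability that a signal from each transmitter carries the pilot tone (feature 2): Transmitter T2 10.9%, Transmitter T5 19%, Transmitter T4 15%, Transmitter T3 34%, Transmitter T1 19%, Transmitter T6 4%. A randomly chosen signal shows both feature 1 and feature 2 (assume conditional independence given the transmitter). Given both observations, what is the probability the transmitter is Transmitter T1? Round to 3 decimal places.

0.042

Unnormalized posteriors (prior × likelihood):
  Transmitter T2: 0.323 × 0.12 × 0.109 = 0.00422484
  Transmitter T5: 0.262 × 0.23 × 0.19 = 0.0114494
  Transmitter T4: 0.069 × 0.055 × 0.15 = 0.00056925
  Transmitter T3: 0.177 × 0.164 × 0.34 = 0.00986952
  Transmitter T1: 0.086 × 0.07 × 0.19 = 0.0011438
  Transmitter T6: 0.083 × 0.019 × 0.04 = 0.00006308
Normalizing constant = 0.02731989.
P(Transmitter T1 | evidence) = 0.0011438 / 0.02731989 ≈ 0.042.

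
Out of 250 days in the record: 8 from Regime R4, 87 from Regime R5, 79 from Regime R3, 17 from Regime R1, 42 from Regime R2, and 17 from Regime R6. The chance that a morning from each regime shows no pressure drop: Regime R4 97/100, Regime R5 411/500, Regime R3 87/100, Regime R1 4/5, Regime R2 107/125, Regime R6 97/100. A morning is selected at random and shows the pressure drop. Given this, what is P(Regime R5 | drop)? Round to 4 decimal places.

Taking complements, P(drop | each) = Regime R4 0.03, Regime R5 0.178, Regime R3 0.13, Regime R1 0.2, Regime R2 0.144, Regime R6 0.03.
Prior × likelihood for each hypothesis:
  Regime R4: 0.032 × 0.03 = 0.00096
  Regime R5: 0.348 × 0.178 = 0.061944
  Regime R3: 0.316 × 0.13 = 0.04108
  Regime R1: 0.068 × 0.2 = 0.0136
  Regime R2: 0.168 × 0.144 = 0.024192
  Regime R6: 0.068 × 0.03 = 0.00204
Total = 0.143816.
P(Regime R5 | evidence) = 0.061944 / 0.143816 ≈ 0.4307.

0.4307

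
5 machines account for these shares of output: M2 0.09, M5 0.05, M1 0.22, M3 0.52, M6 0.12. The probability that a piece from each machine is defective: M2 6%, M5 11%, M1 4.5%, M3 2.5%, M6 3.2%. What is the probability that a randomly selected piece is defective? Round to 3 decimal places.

0.038

Unnormalized posteriors (prior × likelihood):
  M2: 0.09 × 0.06 = 0.0054
  M5: 0.05 × 0.11 = 0.0055
  M1: 0.22 × 0.045 = 0.0099
  M3: 0.52 × 0.025 = 0.013
  M6: 0.12 × 0.032 = 0.00384
P(defective) = 0.0054 + 0.0055 + 0.0099 + 0.013 + 0.00384 = 0.03764 → 0.038.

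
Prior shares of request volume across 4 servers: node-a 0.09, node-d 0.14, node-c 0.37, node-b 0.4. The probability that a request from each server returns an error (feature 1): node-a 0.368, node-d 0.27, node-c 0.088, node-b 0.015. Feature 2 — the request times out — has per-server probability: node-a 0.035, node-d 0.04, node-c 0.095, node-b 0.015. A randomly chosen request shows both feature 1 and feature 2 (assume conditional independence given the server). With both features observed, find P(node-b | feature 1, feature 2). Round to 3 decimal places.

0.015

Prior × likelihood for each hypothesis:
  node-a: 0.09 × 0.368 × 0.035 = 0.0011592
  node-d: 0.14 × 0.27 × 0.04 = 0.001512
  node-c: 0.37 × 0.088 × 0.095 = 0.0030932
  node-b: 0.4 × 0.015 × 0.015 = 0.00009
Normalizing constant = 0.0058544.
P(node-b | evidence) = 0.00009 / 0.0058544 ≈ 0.015.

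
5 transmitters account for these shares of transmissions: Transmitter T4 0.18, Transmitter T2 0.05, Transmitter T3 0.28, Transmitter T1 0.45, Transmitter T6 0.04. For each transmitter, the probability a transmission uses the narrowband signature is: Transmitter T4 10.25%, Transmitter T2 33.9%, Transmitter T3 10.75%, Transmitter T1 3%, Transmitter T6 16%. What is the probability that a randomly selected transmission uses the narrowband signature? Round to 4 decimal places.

0.0854

By Bayes' rule, posterior ∝ prior × likelihood:
  Transmitter T4: 0.18 × 0.1025 = 0.01845
  Transmitter T2: 0.05 × 0.339 = 0.01695
  Transmitter T3: 0.28 × 0.1075 = 0.0301
  Transmitter T1: 0.45 × 0.03 = 0.0135
  Transmitter T6: 0.04 × 0.16 = 0.0064
P(narrowband) = 0.01845 + 0.01695 + 0.0301 + 0.0135 + 0.0064 = 0.0854 → 0.0854.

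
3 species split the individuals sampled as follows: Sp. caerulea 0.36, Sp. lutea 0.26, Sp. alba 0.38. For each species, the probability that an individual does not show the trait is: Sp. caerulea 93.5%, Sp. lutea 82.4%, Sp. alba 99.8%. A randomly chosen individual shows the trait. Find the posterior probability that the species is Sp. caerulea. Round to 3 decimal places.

Taking complements, P(trait | each) = Sp. caerulea 0.065, Sp. lutea 0.176, Sp. alba 0.002.
Unnormalized posteriors (prior × likelihood):
  Sp. caerulea: 0.36 × 0.065 = 0.0234
  Sp. lutea: 0.26 × 0.176 = 0.04576
  Sp. alba: 0.38 × 0.002 = 0.00076
Sum = 0.06992.
P(Sp. caerulea | evidence) = 0.0234 / 0.06992 ≈ 0.335.

0.335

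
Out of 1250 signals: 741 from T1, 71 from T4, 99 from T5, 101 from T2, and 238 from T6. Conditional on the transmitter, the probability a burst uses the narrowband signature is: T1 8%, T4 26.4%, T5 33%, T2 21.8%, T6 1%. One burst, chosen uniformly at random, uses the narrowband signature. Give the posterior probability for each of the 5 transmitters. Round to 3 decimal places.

By Bayes' rule, posterior ∝ prior × likelihood:
  T1: 0.5928 × 0.08 = 0.047424
  T4: 0.0568 × 0.264 = 0.0149952
  T5: 0.0792 × 0.33 = 0.026136
  T2: 0.0808 × 0.218 = 0.0176144
  T6: 0.1904 × 0.01 = 0.001904
Sum = 0.1080736.
P(T1 | narrowband) = 0.047424/0.1080736 ≈ 0.439
P(T4 | narrowband) = 0.0149952/0.1080736 ≈ 0.139
P(T5 | narrowband) = 0.026136/0.1080736 ≈ 0.242
P(T2 | narrowband) = 0.0176144/0.1080736 ≈ 0.163
P(T6 | narrowband) = 0.001904/0.1080736 ≈ 0.018

T1 0.439, T4 0.139, T5 0.242, T2 0.163, T6 0.018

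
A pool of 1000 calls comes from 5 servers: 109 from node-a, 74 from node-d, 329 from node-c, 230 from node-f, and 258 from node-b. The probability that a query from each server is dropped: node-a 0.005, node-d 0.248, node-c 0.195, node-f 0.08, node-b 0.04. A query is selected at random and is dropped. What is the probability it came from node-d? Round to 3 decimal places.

Unnormalized posteriors (prior × likelihood):
  node-a: 0.109 × 0.005 = 0.000545
  node-d: 0.074 × 0.248 = 0.018352
  node-c: 0.329 × 0.195 = 0.064155
  node-f: 0.23 × 0.08 = 0.0184
  node-b: 0.258 × 0.04 = 0.01032
Total = 0.111772.
P(node-d | evidence) = 0.018352 / 0.111772 ≈ 0.164.

0.164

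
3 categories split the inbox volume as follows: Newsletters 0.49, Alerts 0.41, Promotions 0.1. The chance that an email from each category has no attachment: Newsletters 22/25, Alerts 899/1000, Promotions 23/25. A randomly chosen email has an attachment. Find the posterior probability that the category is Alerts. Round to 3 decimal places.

Taking complements, P(attachment | each) = Newsletters 0.12, Alerts 0.101, Promotions 0.08.
Unnormalized posteriors (prior × likelihood):
  Newsletters: 0.49 × 0.12 = 0.0588
  Alerts: 0.41 × 0.101 = 0.04141
  Promotions: 0.1 × 0.08 = 0.008
Total = 0.10821.
P(Alerts | evidence) = 0.04141 / 0.10821 ≈ 0.383.

0.383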